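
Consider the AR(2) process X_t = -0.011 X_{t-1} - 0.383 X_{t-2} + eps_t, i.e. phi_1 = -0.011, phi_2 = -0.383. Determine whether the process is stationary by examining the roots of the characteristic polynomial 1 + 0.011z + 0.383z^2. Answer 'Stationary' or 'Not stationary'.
\text{Stationary}

The AR(p) characteristic polynomial is P(z) = 1 + 0.011z + 0.383z^2.
Stationarity requires all roots to lie outside the unit circle, i.e. |z| > 1 for every root.
Set 1 + (0.011) z + (0.383) z^2 = 0, i.e. a z^2 + b z + c = 0 with a = 0.383, b = 0.011, c = 1.
Discriminant D = b^2 - 4ac = (0.011)^2 - 4*(0.383)*1 = 0.000121 - (1.532) = -1.531879.
D < 0, so the roots are the complex-conjugate pair z = (-b +/- i sqrt(-D)) / (2a) = -0.0144 +/- 1.6158i.
For a conjugate pair |z|^2 = z * conj(z) = (product of roots) = c/a = 1/(0.383) = 2.610966, so |z| = sqrt(2.610966) = 1.6158 for both roots.
Moduli of all roots: 1.6158, 1.6158.
All moduli strictly greater than 1? Yes.
Verdict: Stationary.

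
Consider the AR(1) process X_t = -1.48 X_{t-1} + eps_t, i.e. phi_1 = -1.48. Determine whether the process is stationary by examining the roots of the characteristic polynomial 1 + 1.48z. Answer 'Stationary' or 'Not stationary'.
\text{Not stationary}

The AR(p) characteristic polynomial is P(z) = 1 + 1.48z.
Stationarity requires all roots to lie outside the unit circle, i.e. |z| > 1 for every root.
This is linear in z: 1 + (1.48) z = 0  =>  z = -1/(1.48) = -0.675676,  |z| = 0.675676.
Moduli of all roots: 0.6757.
All moduli strictly greater than 1? No.
Verdict: Not stationary.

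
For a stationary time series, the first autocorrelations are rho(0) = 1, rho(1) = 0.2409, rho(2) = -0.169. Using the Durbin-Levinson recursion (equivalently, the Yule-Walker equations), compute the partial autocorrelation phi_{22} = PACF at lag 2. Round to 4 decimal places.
\phi_{22} = -0.2410

The PACF at lag k is phi_{kk}, the last component of the solution
to the Yule-Walker system G_k phi = r_k where
  (G_k)_{ij} = rho(|i - j|), (r_k)_i = rho(i), i,j = 1..k.
Equivalently, Durbin-Levinson gives phi_{kk} iteratively:
  phi_{11} = rho(1)
  phi_{kk} = [rho(k) - sum_{j=1..k-1} phi_{k-1,j} rho(k-j)]
            / [1 - sum_{j=1..k-1} phi_{k-1,j} rho(j)],
  phi_{k,j} = phi_{k-1,j} - phi_{kk} phi_{k-1,k-j},  j = 1..k-1.
Step k = 1:
  phi_11 = rho(1) = 0.2409.
Step k = 2:
  phi_22 = [rho(2) - phi_11 rho(1)] / [1 - phi_11 rho(1)] = [-0.169 - (0.2409)(0.2409)] / [1 - (0.2409)(0.2409)]
         = -0.22703281 / 0.94196719 = -0.241.
Therefore phi_{22} = -0.2410.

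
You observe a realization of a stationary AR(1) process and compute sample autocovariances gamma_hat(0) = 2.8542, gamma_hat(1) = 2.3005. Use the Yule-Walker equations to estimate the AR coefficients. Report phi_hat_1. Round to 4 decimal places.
\hat\phi_{1} = 0.8060

The Yule-Walker equations for an AR(p) process read, in matrix form,
  Gamma_p phi = r_p,   with   (Gamma_p)_{ij} = gamma(|i - j|),
                       (r_p)_i = gamma(i),   i,j = 1..p.
Substitute the sample gammas (Toeplitz matrix and right-hand side of size 1):
  Gamma_p = [[2.8542]]
  r_p     = [2.3005]
With p = 1 this is the single equation gamma(0) phi_1 = gamma(1):
  phi_hat_1 = gamma(1) / gamma(0) = 2.3005 / 2.8542 = 0.8060.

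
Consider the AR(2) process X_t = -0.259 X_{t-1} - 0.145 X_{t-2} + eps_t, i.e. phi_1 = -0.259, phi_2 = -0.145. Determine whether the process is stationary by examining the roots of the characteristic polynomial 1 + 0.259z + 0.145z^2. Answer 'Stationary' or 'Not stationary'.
\text{Stationary}

The AR(p) characteristic polynomial is P(z) = 1 + 0.259z + 0.145z^2.
Stationarity requires all roots to lie outside the unit circle, i.e. |z| > 1 for every root.
Set 1 + (0.259) z + (0.145) z^2 = 0, i.e. a z^2 + b z + c = 0 with a = 0.145, b = 0.259, c = 1.
Discriminant D = b^2 - 4ac = (0.259)^2 - 4*(0.145)*1 = 0.067081 - (0.58) = -0.512919.
D < 0, so the roots are the complex-conjugate pair z = (-b +/- i sqrt(-D)) / (2a) = -0.8931 +/- 2.4696i.
For a conjugate pair |z|^2 = z * conj(z) = (product of roots) = c/a = 1/(0.145) = 6.896552, so |z| = sqrt(6.896552) = 2.6261 for both roots.
Moduli of all roots: 2.6261, 2.6261.
All moduli strictly greater than 1? Yes.
Verdict: Stationary.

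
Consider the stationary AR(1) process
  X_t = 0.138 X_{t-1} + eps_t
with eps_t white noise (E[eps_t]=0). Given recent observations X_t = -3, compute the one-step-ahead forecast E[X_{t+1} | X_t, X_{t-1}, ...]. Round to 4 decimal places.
E[X_{t+1} \mid \mathcal F_t] = -0.4140

For an AR(p) model X_t = c + sum_i phi_i X_{t-i} + eps_t, the
one-step-ahead conditional mean is
  E[X_{t+1} | X_t, ...] = c + sum_i phi_i X_{t+1-i}.
Substitute known values:
  E[X_{t+1} | ...] = (0.138) * (-3)
                   = -0.4140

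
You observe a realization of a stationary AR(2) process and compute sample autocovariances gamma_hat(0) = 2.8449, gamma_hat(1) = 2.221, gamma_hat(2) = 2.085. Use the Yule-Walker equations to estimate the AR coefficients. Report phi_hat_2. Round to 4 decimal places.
\hat\phi_{2} = 0.3160

The Yule-Walker equations for an AR(p) process read, in matrix form,
  Gamma_p phi = r_p,   with   (Gamma_p)_{ij} = gamma(|i - j|),
                       (r_p)_i = gamma(i),   i,j = 1..p.
Substitute the sample gammas (Toeplitz matrix and right-hand side of size 2):
  Gamma_p = [[2.8449, 2.221], [2.221, 2.8449]]
  r_p     = [2.221, 2.085]
Written out:
  2.8449 phi_1 + 2.221 phi_2 = 2.221
  2.221 phi_1 + 2.8449 phi_2 = 2.085
Solve by Cramer's rule:
  det = gamma(0)^2 - gamma(1)^2 = (2.8449)^2 - (2.221)^2 = 8.09345601 - 4.932841 = 3.16061501
  phi_hat_1 = [gamma(1) gamma(0) - gamma(1) gamma(2)] / det = [(2.221)(2.8449) - (2.221)(2.085)] / 3.16061501 = 1.6877379 / 3.16061501 = 0.534
  phi_hat_2 = [gamma(0) gamma(2) - gamma(1)^2] / det = [(2.8449)(2.085) - (2.221)^2] / 3.16061501 = 0.9987755 / 3.16061501 = 0.316
So phi_hat = [0.5340, 0.3160].
Therefore phi_hat_2 = 0.3160.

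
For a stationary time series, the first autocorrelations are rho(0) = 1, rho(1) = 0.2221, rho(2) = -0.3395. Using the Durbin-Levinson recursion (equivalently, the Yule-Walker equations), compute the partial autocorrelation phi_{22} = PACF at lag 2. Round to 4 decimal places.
\phi_{22} = -0.4090

The PACF at lag k is phi_{kk}, the last component of the solution
to the Yule-Walker system G_k phi = r_k where
  (G_k)_{ij} = rho(|i - j|), (r_k)_i = rho(i), i,j = 1..k.
Equivalently, Durbin-Levinson gives phi_{kk} iteratively:
  phi_{11} = rho(1)
  phi_{kk} = [rho(k) - sum_{j=1..k-1} phi_{k-1,j} rho(k-j)]
            / [1 - sum_{j=1..k-1} phi_{k-1,j} rho(j)],
  phi_{k,j} = phi_{k-1,j} - phi_{kk} phi_{k-1,k-j},  j = 1..k-1.
Step k = 1:
  phi_11 = rho(1) = 0.2221.
Step k = 2:
  phi_22 = [rho(2) - phi_11 rho(1)] / [1 - phi_11 rho(1)] = [-0.3395 - (0.2221)(0.2221)] / [1 - (0.2221)(0.2221)]
         = -0.38882841 / 0.95067159 = -0.409.
Therefore phi_{22} = -0.4090.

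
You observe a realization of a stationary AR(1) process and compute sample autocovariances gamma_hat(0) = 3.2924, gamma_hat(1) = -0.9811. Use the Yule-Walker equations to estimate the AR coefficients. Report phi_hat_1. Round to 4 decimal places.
\hat\phi_{1} = -0.2980

The Yule-Walker equations for an AR(p) process read, in matrix form,
  Gamma_p phi = r_p,   with   (Gamma_p)_{ij} = gamma(|i - j|),
                       (r_p)_i = gamma(i),   i,j = 1..p.
Substitute the sample gammas (Toeplitz matrix and right-hand side of size 1):
  Gamma_p = [[3.2924]]
  r_p     = [-0.9811]
With p = 1 this is the single equation gamma(0) phi_1 = gamma(1):
  phi_hat_1 = gamma(1) / gamma(0) = -0.9811 / 3.2924 = -0.2980.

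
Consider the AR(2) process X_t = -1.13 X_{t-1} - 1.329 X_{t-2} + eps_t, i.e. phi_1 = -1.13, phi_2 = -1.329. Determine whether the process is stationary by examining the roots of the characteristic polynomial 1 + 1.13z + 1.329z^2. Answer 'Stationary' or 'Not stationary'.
\text{Not stationary}

The AR(p) characteristic polynomial is P(z) = 1 + 1.13z + 1.329z^2.
Stationarity requires all roots to lie outside the unit circle, i.e. |z| > 1 for every root.
Set 1 + (1.13) z + (1.329) z^2 = 0, i.e. a z^2 + b z + c = 0 with a = 1.329, b = 1.13, c = 1.
Discriminant D = b^2 - 4ac = (1.13)^2 - 4*(1.329)*1 = 1.2769 - (5.316) = -4.0391.
D < 0, so the roots are the complex-conjugate pair z = (-b +/- i sqrt(-D)) / (2a) = -0.4251 +/- 0.7561i.
For a conjugate pair |z|^2 = z * conj(z) = (product of roots) = c/a = 1/(1.329) = 0.752445, so |z| = sqrt(0.752445) = 0.8674 for both roots.
Moduli of all roots: 0.8674, 0.8674.
All moduli strictly greater than 1? No.
Verdict: Not stationary.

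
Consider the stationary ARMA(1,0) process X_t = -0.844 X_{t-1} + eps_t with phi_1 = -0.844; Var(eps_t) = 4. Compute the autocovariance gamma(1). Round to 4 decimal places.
\gamma(1) = -11.7359

Multiply the model equation by X_{t-k} and take expectations. With theta_0 = psi_0 = 1 and psi_j the MA(infinity) weights, this gives
  gamma(k) - sum_i phi_i gamma(k-i) = c_k,
  c_k = sigma^2 * sum_{j=k..q} theta_j psi_{j-k}   (c_k = 0 for k > q),
using gamma(-m) = gamma(m).
Pure AR (q = 0): c_0 = sigma^2 = 4, c_k = 0 for k >= 1.
Equations for k = 0 and k = 1 (AR order 1):
  gamma(0) = phi_1 gamma(1) + c_0
  gamma(1) = phi_1 gamma(0) + c_1
Substituting the second into the first: gamma(0) (1 - phi_1^2) = c_0 + phi_1 c_1, so
  gamma(0) = c_0 / (1 - phi_1^2) = 4 / (1 - (-0.844)^2) = 4 / 0.287664 = 13.905112.
  gamma(1) = phi_1 gamma(0) = (-0.844)(13.905112) = -11.735914.
Therefore gamma(1) = -11.7359 (to 4 decimal places).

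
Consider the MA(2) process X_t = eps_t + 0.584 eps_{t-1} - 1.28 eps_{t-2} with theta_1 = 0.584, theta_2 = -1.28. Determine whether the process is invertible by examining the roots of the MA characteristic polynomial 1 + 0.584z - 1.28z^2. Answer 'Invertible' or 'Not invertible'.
\text{Not invertible}

The MA(q) characteristic polynomial is P(z) = 1 + 0.584z - 1.28z^2.
Invertibility requires all roots to lie outside the unit circle, i.e. |z| > 1 for every root.
Set 1 + (0.584) z + (-1.28) z^2 = 0, i.e. a z^2 + b z + c = 0 with a = -1.28, b = 0.584, c = 1.
Discriminant D = b^2 - 4ac = (0.584)^2 - 4*(-1.28)*1 = 0.341056 - (-5.12) = 5.461056.
D >= 0, so the roots are real: z = (-b +/- sqrt(D)) / (2a) = (-0.584 +/- 2.33689) / (-2.56).
  z_1 = (-0.584 + 2.33689) / (-2.56) = -0.6847,   |z_1| = 0.6847.
  z_2 = (-0.584 - 2.33689) / (-2.56) = 1.141,   |z_2| = 1.141.
Moduli of all roots: 0.6847, 1.1410.
All moduli strictly greater than 1? No.
Verdict: Not invertible.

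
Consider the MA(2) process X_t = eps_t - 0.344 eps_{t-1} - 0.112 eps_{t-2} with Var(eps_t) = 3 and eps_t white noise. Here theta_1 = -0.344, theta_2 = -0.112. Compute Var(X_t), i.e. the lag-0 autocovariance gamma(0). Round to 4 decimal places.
\gamma(0) = 3.3926

For an MA(q) process X_t = eps_t + sum_i theta_i eps_{t-i} with
Var(eps_t) = sigma^2, the variance is
  gamma(0) = sigma^2 * (1 + sum_i theta_i^2).
  sum_i theta_i^2 = (-0.344)^2 + (-0.112)^2 = 0.118336 + 0.012544 = 0.13088.
  gamma(0) = 3 * (1 + 0.13088) = 3 * 1.13088 = 3.39264, which rounds to 3.3926.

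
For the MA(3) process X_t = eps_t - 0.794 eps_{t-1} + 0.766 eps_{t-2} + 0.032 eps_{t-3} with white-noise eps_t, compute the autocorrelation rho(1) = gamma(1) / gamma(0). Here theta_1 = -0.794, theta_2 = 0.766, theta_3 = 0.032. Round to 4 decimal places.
\rho(1) = -0.6211

For an MA(q) process with theta_0 = 1, the autocovariance is
  gamma(k) = sigma^2 * sum_{i=0..q-k} theta_i * theta_{i+k},
and rho(k) = gamma(k) / gamma(0). Sigma^2 cancels.
  numerator   = (1)*(-0.794) + (-0.794)*(0.766) + (0.766)*(0.032) = -1.377692.
  denominator = (1)^2 + (-0.794)^2 + (0.766)^2 + (0.032)^2 = 2.218216.
  rho(1) = -1.377692 / 2.218216 = -0.6211.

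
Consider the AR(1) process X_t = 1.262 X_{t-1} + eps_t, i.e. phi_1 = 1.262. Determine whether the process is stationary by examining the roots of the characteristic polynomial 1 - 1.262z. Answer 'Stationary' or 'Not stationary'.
\text{Not stationary}

The AR(p) characteristic polynomial is P(z) = 1 - 1.262z.
Stationarity requires all roots to lie outside the unit circle, i.e. |z| > 1 for every root.
This is linear in z: 1 + (-1.262) z = 0  =>  z = -1/(-1.262) = 0.792393,  |z| = 0.792393.
Moduli of all roots: 0.7924.
All moduli strictly greater than 1? No.
Verdict: Not stationary.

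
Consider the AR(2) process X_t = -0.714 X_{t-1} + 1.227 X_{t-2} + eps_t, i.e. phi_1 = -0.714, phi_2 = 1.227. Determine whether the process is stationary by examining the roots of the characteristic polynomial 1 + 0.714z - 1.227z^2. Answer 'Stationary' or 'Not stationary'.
\text{Not stationary}

The AR(p) characteristic polynomial is P(z) = 1 + 0.714z - 1.227z^2.
Stationarity requires all roots to lie outside the unit circle, i.e. |z| > 1 for every root.
Set 1 + (0.714) z + (-1.227) z^2 = 0, i.e. a z^2 + b z + c = 0 with a = -1.227, b = 0.714, c = 1.
Discriminant D = b^2 - 4ac = (0.714)^2 - 4*(-1.227)*1 = 0.509796 - (-4.908) = 5.417796.
D >= 0, so the roots are real: z = (-b +/- sqrt(D)) / (2a) = (-0.714 +/- 2.327616) / (-2.454).
  z_1 = (-0.714 + 2.327616) / (-2.454) = -0.6575,   |z_1| = 0.6575.
  z_2 = (-0.714 - 2.327616) / (-2.454) = 1.2395,   |z_2| = 1.2395.
Moduli of all roots: 0.6575, 1.2395.
All moduli strictly greater than 1? No.
Verdict: Not stationary.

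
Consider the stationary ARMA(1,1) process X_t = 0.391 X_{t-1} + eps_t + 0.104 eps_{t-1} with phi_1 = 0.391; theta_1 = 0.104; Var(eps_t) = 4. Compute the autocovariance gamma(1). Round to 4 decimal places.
\gamma(1) = 2.4324

Multiply the model equation by X_{t-k} and take expectations. With theta_0 = psi_0 = 1 and psi_j the MA(infinity) weights, this gives
  gamma(k) - sum_i phi_i gamma(k-i) = c_k,
  c_k = sigma^2 * sum_{j=k..q} theta_j psi_{j-k}   (c_k = 0 for k > q),
using gamma(-m) = gamma(m).
psi-weights needed (psi_j = theta_j + sum_i phi_i psi_{j-i}):
  psi_1 = theta_1 + phi_1 = 0.104 + (0.391) = 0.495
Right-hand sides:
  c_0 = sigma^2 (1 + theta_1 psi_1) = 4 * (1 + (0.104)(0.495)) = 4 * 1.05148 = 4.20592
  c_1 = sigma^2 theta_1 = 4 * (0.104) = 0.416
  c_2 = 0
Equations for k = 0 and k = 1 (AR order 1):
  gamma(0) = phi_1 gamma(1) + c_0
  gamma(1) = phi_1 gamma(0) + c_1
Substituting the second into the first: gamma(0) (1 - phi_1^2) = c_0 + phi_1 c_1, so
  gamma(0) = (c_0 + phi_1 c_1) / (1 - phi_1^2) = (4.20592 + (0.391)(0.416)) / (1 - (0.391)^2) = 4.368576 / 0.847119 = 5.15698.
  gamma(1) = phi_1 gamma(0) + c_1 = (0.391)(5.15698) + (0.416) = 2.432379.
Therefore gamma(1) = 2.4324 (to 4 decimal places).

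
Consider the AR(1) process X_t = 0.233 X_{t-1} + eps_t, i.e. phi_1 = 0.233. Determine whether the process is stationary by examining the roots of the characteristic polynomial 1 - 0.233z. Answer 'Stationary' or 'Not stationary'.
\text{Stationary}

The AR(p) characteristic polynomial is P(z) = 1 - 0.233z.
Stationarity requires all roots to lie outside the unit circle, i.e. |z| > 1 for every root.
This is linear in z: 1 + (-0.233) z = 0  =>  z = -1/(-0.233) = 4.291845,  |z| = 4.291845.
Moduli of all roots: 4.2918.
All moduli strictly greater than 1? Yes.
Verdict: Stationary.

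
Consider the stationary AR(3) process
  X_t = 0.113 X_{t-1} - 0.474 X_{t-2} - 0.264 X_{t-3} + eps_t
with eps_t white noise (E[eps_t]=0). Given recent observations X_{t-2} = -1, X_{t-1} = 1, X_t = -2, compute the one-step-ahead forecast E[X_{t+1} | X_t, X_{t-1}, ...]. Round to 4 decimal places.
E[X_{t+1} \mid \mathcal F_t] = -0.4360

For an AR(p) model X_t = c + sum_i phi_i X_{t-i} + eps_t, the
one-step-ahead conditional mean is
  E[X_{t+1} | X_t, ...] = c + sum_i phi_i X_{t+1-i}.
Substitute known values:
  E[X_{t+1} | ...] = (0.113) * (-2) + (-0.474) * (1) + (-0.264) * (-1)
                   = -0.4360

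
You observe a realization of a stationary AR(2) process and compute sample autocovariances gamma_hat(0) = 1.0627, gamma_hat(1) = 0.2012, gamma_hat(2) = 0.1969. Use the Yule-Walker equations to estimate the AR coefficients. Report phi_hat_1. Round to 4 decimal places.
\hat\phi_{1} = 0.1600

The Yule-Walker equations for an AR(p) process read, in matrix form,
  Gamma_p phi = r_p,   with   (Gamma_p)_{ij} = gamma(|i - j|),
                       (r_p)_i = gamma(i),   i,j = 1..p.
Substitute the sample gammas (Toeplitz matrix and right-hand side of size 2):
  Gamma_p = [[1.0627, 0.2012], [0.2012, 1.0627]]
  r_p     = [0.2012, 0.1969]
Written out:
  1.0627 phi_1 + 0.2012 phi_2 = 0.2012
  0.2012 phi_1 + 1.0627 phi_2 = 0.1969
Solve by Cramer's rule:
  det = gamma(0)^2 - gamma(1)^2 = (1.0627)^2 - (0.2012)^2 = 1.12933129 - 0.04048144 = 1.08884985
  phi_hat_1 = [gamma(1) gamma(0) - gamma(1) gamma(2)] / det = [(0.2012)(1.0627) - (0.2012)(0.1969)] / 1.08884985 = 0.17419896 / 1.08884985 = 0.16
  phi_hat_2 = [gamma(0) gamma(2) - gamma(1)^2] / det = [(1.0627)(0.1969) - (0.2012)^2] / 1.08884985 = 0.16876419 / 1.08884985 = 0.155
So phi_hat = [0.1600, 0.1550].
Therefore phi_hat_1 = 0.1600.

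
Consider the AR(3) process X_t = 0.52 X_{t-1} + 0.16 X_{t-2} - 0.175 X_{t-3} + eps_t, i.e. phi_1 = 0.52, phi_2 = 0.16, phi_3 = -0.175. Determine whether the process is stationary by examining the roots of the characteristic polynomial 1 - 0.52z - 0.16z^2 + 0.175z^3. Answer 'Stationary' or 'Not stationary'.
\text{Stationary}

The AR(p) characteristic polynomial is P(z) = 1 - 0.52z - 0.16z^2 + 0.175z^3.
Stationarity requires all roots to lie outside the unit circle, i.e. |z| > 1 for every root.
Degree 3: look for a simple real root z0 first, then factor out (1 - z/z0) and solve the remaining quadratic.
Testing z0 = -2: P(-2) = 1 + (-0.52)(-2) + (-0.16)(-2)^2 + (0.175)(-2)^3
  = 1 + (1.04) + (-0.64) + (-1.4) = 0.  So z_0 = -2 is a root, |z_0| = 2.
Divide out the factor (1 + 0.5 z) = (1 - z/z0) (since 1/z0 = -0.5):
  P(z) = (1 + 0.5 z)(1 + (-1.02) z + (0.35) z^2)
  [check: z-coef -1.02 - (-0.5) = -0.52; z^2-coef 0.35 - (-0.5)(-1.02) = -0.16; z^3-coef -(-0.5)(0.35) = 0.175.]
Remaining roots from the quadratic factor 1 + (-1.02) z + (0.35) z^2:
  Set 1 + (-1.02) z + (0.35) z^2 = 0, i.e. a z^2 + b z + c = 0 with a = 0.35, b = -1.02, c = 1.
  Discriminant D = b^2 - 4ac = (-1.02)^2 - 4*(0.35)*1 = 1.0404 - (1.4) = -0.3596.
  D < 0, so the roots are the complex-conjugate pair z = (-b +/- i sqrt(-D)) / (2a) = 1.4571 +/- 0.8567i.
  For a conjugate pair |z|^2 = z * conj(z) = (product of roots) = c/a = 1/(0.35) = 2.857143, so |z| = sqrt(2.857143) = 1.6903 for both roots.
Moduli of all roots: 2.0000, 1.6903, 1.6903.
All moduli strictly greater than 1? Yes.
Verdict: Stationary.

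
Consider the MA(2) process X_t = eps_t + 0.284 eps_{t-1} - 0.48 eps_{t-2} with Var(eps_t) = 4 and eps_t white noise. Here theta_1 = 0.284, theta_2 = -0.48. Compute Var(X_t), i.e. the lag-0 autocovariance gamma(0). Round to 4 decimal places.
\gamma(0) = 5.2442

For an MA(q) process X_t = eps_t + sum_i theta_i eps_{t-i} with
Var(eps_t) = sigma^2, the variance is
  gamma(0) = sigma^2 * (1 + sum_i theta_i^2).
  sum_i theta_i^2 = (0.284)^2 + (-0.48)^2 = 0.080656 + 0.2304 = 0.311056.
  gamma(0) = 4 * (1 + 0.311056) = 4 * 1.311056 = 5.244224, which rounds to 5.2442.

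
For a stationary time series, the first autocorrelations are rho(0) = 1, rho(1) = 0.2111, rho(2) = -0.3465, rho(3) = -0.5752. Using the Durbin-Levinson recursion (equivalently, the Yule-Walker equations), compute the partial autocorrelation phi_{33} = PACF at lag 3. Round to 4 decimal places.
\phi_{33} = -0.4849

The PACF at lag k is phi_{kk}, the last component of the solution
to the Yule-Walker system G_k phi = r_k where
  (G_k)_{ij} = rho(|i - j|), (r_k)_i = rho(i), i,j = 1..k.
Equivalently, Durbin-Levinson gives phi_{kk} iteratively:
  phi_{11} = rho(1)
  phi_{kk} = [rho(k) - sum_{j=1..k-1} phi_{k-1,j} rho(k-j)]
            / [1 - sum_{j=1..k-1} phi_{k-1,j} rho(j)],
  phi_{k,j} = phi_{k-1,j} - phi_{kk} phi_{k-1,k-j},  j = 1..k-1.
Step k = 1:
  phi_11 = rho(1) = 0.2111.
Step k = 2:
  phi_22 = [rho(2) - phi_11 rho(1)] / [1 - phi_11 rho(1)] = [-0.3465 - (0.2111)(0.2111)] / [1 - (0.2111)(0.2111)]
         = -0.39106321 / 0.95543679 = -0.409303.
  Update: phi_21 = phi_11 - phi_22 phi_11 = 0.2111 - (-0.409303)(0.2111) = 0.297504.
Step k = 3:
  phi_33 = [rho(3) - phi_21 rho(2) - phi_22 rho(1)] / [1 - phi_21 rho(1) - phi_22 rho(2)]
    numerator   = -0.5752 - (0.297504)(-0.3465) - (-0.409303)(0.2111) = -0.38571103
    denominator = 1 - (0.297504)(0.2111) - (-0.409303)(-0.3465) = 0.79537342
  phi_33 = -0.38571103 / 0.79537342 = -0.4849.
Therefore phi_{33} = -0.4849.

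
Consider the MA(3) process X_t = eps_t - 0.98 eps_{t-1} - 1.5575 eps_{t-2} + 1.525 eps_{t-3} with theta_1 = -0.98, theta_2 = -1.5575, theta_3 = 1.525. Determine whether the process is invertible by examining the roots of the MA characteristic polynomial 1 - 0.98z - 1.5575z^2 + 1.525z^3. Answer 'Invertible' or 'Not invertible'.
\text{Not invertible}

The MA(q) characteristic polynomial is P(z) = 1 - 0.98z - 1.5575z^2 + 1.525z^3.
Invertibility requires all roots to lie outside the unit circle, i.e. |z| > 1 for every root.
Degree 3: look for a simple real root z0 first, then factor out (1 - z/z0) and solve the remaining quadratic.
Testing z0 = 0.8: P(0.8) = 1 + (-0.98)(0.8) + (-1.5575)(0.8)^2 + (1.525)(0.8)^3
  = 1 + (-0.784) + (-0.9968) + (0.7808) = 0.  So z_0 = 0.8 is a root, |z_0| = 0.8.
Divide out the factor (1 - 1.25 z) = (1 - z/z0) (since 1/z0 = 1.25):
  P(z) = (1 - 1.25 z)(1 + (0.27) z + (-1.22) z^2)
  [check: z-coef 0.27 - (1.25) = -0.98; z^2-coef -1.22 - (1.25)(0.27) = -1.5575; z^3-coef -(1.25)(-1.22) = 1.525.]
Remaining roots from the quadratic factor 1 + (0.27) z + (-1.22) z^2:
  Set 1 + (0.27) z + (-1.22) z^2 = 0, i.e. a z^2 + b z + c = 0 with a = -1.22, b = 0.27, c = 1.
  Discriminant D = b^2 - 4ac = (0.27)^2 - 4*(-1.22)*1 = 0.0729 - (-4.88) = 4.9529.
  D >= 0, so the roots are real: z = (-b +/- sqrt(D)) / (2a) = (-0.27 +/- 2.225511) / (-2.44).
    z_1 = (-0.27 + 2.225511) / (-2.44) = -0.8014,   |z_1| = 0.8014.
    z_2 = (-0.27 - 2.225511) / (-2.44) = 1.0228,   |z_2| = 1.0228.
Moduli of all roots: 0.8000, 0.8014, 1.0228.
All moduli strictly greater than 1? No.
Verdict: Not invertible.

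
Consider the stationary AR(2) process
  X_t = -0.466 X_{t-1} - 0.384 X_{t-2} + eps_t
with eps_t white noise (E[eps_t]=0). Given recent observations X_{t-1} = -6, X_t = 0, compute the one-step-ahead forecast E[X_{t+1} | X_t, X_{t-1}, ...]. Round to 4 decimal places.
E[X_{t+1} \mid \mathcal F_t] = 2.3040

For an AR(p) model X_t = c + sum_i phi_i X_{t-i} + eps_t, the
one-step-ahead conditional mean is
  E[X_{t+1} | X_t, ...] = c + sum_i phi_i X_{t+1-i}.
Substitute known values:
  E[X_{t+1} | ...] = (-0.466) * (0) + (-0.384) * (-6)
                   = 2.3040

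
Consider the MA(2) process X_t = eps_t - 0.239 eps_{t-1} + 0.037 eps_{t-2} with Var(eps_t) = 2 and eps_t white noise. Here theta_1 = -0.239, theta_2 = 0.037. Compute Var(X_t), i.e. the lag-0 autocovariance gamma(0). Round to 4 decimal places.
\gamma(0) = 2.1170

For an MA(q) process X_t = eps_t + sum_i theta_i eps_{t-i} with
Var(eps_t) = sigma^2, the variance is
  gamma(0) = sigma^2 * (1 + sum_i theta_i^2).
  sum_i theta_i^2 = (-0.239)^2 + (0.037)^2 = 0.057121 + 0.001369 = 0.05849.
  gamma(0) = 2 * (1 + 0.05849) = 2 * 1.05849 = 2.11698, which rounds to 2.1170.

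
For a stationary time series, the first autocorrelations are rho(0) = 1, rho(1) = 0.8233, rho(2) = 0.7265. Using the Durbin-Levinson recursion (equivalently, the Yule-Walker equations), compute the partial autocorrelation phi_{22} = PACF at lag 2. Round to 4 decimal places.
\phi_{22} = 0.1511

The PACF at lag k is phi_{kk}, the last component of the solution
to the Yule-Walker system G_k phi = r_k where
  (G_k)_{ij} = rho(|i - j|), (r_k)_i = rho(i), i,j = 1..k.
Equivalently, Durbin-Levinson gives phi_{kk} iteratively:
  phi_{11} = rho(1)
  phi_{kk} = [rho(k) - sum_{j=1..k-1} phi_{k-1,j} rho(k-j)]
            / [1 - sum_{j=1..k-1} phi_{k-1,j} rho(j)],
  phi_{k,j} = phi_{k-1,j} - phi_{kk} phi_{k-1,k-j},  j = 1..k-1.
Step k = 1:
  phi_11 = rho(1) = 0.8233.
Step k = 2:
  phi_22 = [rho(2) - phi_11 rho(1)] / [1 - phi_11 rho(1)] = [0.7265 - (0.8233)(0.8233)] / [1 - (0.8233)(0.8233)]
         = 0.04867711 / 0.32217711 = 0.1511.
Therefore phi_{22} = 0.1511.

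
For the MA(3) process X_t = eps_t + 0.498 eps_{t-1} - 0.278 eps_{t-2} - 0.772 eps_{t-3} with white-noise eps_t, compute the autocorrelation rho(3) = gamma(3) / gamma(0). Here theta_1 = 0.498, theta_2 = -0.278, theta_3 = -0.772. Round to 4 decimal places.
\rho(3) = -0.4018

For an MA(q) process with theta_0 = 1, the autocovariance is
  gamma(k) = sigma^2 * sum_{i=0..q-k} theta_i * theta_{i+k},
and rho(k) = gamma(k) / gamma(0). Sigma^2 cancels.
  numerator   = (1)*(-0.772) = -0.772.
  denominator = (1)^2 + (0.498)^2 + (-0.278)^2 + (-0.772)^2 = 1.921272.
  rho(3) = -0.772 / 1.921272 = -0.4018.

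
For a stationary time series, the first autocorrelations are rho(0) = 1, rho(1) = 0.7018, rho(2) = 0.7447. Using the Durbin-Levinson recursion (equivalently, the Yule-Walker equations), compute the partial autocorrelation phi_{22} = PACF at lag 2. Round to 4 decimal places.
\phi_{22} = 0.4969

The PACF at lag k is phi_{kk}, the last component of the solution
to the Yule-Walker system G_k phi = r_k where
  (G_k)_{ij} = rho(|i - j|), (r_k)_i = rho(i), i,j = 1..k.
Equivalently, Durbin-Levinson gives phi_{kk} iteratively:
  phi_{11} = rho(1)
  phi_{kk} = [rho(k) - sum_{j=1..k-1} phi_{k-1,j} rho(k-j)]
            / [1 - sum_{j=1..k-1} phi_{k-1,j} rho(j)],
  phi_{k,j} = phi_{k-1,j} - phi_{kk} phi_{k-1,k-j},  j = 1..k-1.
Step k = 1:
  phi_11 = rho(1) = 0.7018.
Step k = 2:
  phi_22 = [rho(2) - phi_11 rho(1)] / [1 - phi_11 rho(1)] = [0.7447 - (0.7018)(0.7018)] / [1 - (0.7018)(0.7018)]
         = 0.25217676 / 0.50747676 = 0.4969.
Therefore phi_{22} = 0.4969.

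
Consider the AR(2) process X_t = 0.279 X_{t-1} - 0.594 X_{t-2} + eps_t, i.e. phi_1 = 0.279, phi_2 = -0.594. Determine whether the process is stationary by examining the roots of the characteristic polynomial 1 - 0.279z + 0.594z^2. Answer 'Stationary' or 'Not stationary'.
\text{Stationary}

The AR(p) characteristic polynomial is P(z) = 1 - 0.279z + 0.594z^2.
Stationarity requires all roots to lie outside the unit circle, i.e. |z| > 1 for every root.
Set 1 + (-0.279) z + (0.594) z^2 = 0, i.e. a z^2 + b z + c = 0 with a = 0.594, b = -0.279, c = 1.
Discriminant D = b^2 - 4ac = (-0.279)^2 - 4*(0.594)*1 = 0.077841 - (2.376) = -2.298159.
D < 0, so the roots are the complex-conjugate pair z = (-b +/- i sqrt(-D)) / (2a) = 0.2348 +/- 1.2761i.
For a conjugate pair |z|^2 = z * conj(z) = (product of roots) = c/a = 1/(0.594) = 1.683502, so |z| = sqrt(1.683502) = 1.2975 for both roots.
Moduli of all roots: 1.2975, 1.2975.
All moduli strictly greater than 1? Yes.
Verdict: Stationary.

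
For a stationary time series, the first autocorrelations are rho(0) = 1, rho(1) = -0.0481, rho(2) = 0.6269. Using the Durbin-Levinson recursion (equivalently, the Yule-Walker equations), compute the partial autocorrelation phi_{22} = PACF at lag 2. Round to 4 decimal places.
\phi_{22} = 0.6260

The PACF at lag k is phi_{kk}, the last component of the solution
to the Yule-Walker system G_k phi = r_k where
  (G_k)_{ij} = rho(|i - j|), (r_k)_i = rho(i), i,j = 1..k.
Equivalently, Durbin-Levinson gives phi_{kk} iteratively:
  phi_{11} = rho(1)
  phi_{kk} = [rho(k) - sum_{j=1..k-1} phi_{k-1,j} rho(k-j)]
            / [1 - sum_{j=1..k-1} phi_{k-1,j} rho(j)],
  phi_{k,j} = phi_{k-1,j} - phi_{kk} phi_{k-1,k-j},  j = 1..k-1.
Step k = 1:
  phi_11 = rho(1) = -0.0481.
Step k = 2:
  phi_22 = [rho(2) - phi_11 rho(1)] / [1 - phi_11 rho(1)] = [0.6269 - (-0.0481)(-0.0481)] / [1 - (-0.0481)(-0.0481)]
         = 0.62458639 / 0.99768639 = 0.626.
Therefore phi_{22} = 0.6260.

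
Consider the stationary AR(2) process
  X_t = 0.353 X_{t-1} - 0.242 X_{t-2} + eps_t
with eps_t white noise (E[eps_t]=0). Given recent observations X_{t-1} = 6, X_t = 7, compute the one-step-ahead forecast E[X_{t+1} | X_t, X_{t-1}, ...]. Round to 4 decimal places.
E[X_{t+1} \mid \mathcal F_t] = 1.0190

For an AR(p) model X_t = c + sum_i phi_i X_{t-i} + eps_t, the
one-step-ahead conditional mean is
  E[X_{t+1} | X_t, ...] = c + sum_i phi_i X_{t+1-i}.
Substitute known values:
  E[X_{t+1} | ...] = (0.353) * (7) + (-0.242) * (6)
                   = 1.0190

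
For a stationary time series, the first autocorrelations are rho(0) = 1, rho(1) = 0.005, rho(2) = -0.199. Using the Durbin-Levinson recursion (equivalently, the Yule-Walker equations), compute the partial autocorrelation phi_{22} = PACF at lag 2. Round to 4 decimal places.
\phi_{22} = -0.1990

The PACF at lag k is phi_{kk}, the last component of the solution
to the Yule-Walker system G_k phi = r_k where
  (G_k)_{ij} = rho(|i - j|), (r_k)_i = rho(i), i,j = 1..k.
Equivalently, Durbin-Levinson gives phi_{kk} iteratively:
  phi_{11} = rho(1)
  phi_{kk} = [rho(k) - sum_{j=1..k-1} phi_{k-1,j} rho(k-j)]
            / [1 - sum_{j=1..k-1} phi_{k-1,j} rho(j)],
  phi_{k,j} = phi_{k-1,j} - phi_{kk} phi_{k-1,k-j},  j = 1..k-1.
Step k = 1:
  phi_11 = rho(1) = 0.005.
Step k = 2:
  phi_22 = [rho(2) - phi_11 rho(1)] / [1 - phi_11 rho(1)] = [-0.199 - (0.005)(0.005)] / [1 - (0.005)(0.005)]
         = -0.199025 / 0.999975 = -0.199.
Therefore phi_{22} = -0.1990.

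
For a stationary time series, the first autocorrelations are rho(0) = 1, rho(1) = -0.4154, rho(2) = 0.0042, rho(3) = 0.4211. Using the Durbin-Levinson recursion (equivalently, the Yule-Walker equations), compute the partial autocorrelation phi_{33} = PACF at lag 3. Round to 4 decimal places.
\phi_{33} = 0.4270

The PACF at lag k is phi_{kk}, the last component of the solution
to the Yule-Walker system G_k phi = r_k where
  (G_k)_{ij} = rho(|i - j|), (r_k)_i = rho(i), i,j = 1..k.
Equivalently, Durbin-Levinson gives phi_{kk} iteratively:
  phi_{11} = rho(1)
  phi_{kk} = [rho(k) - sum_{j=1..k-1} phi_{k-1,j} rho(k-j)]
            / [1 - sum_{j=1..k-1} phi_{k-1,j} rho(j)],
  phi_{k,j} = phi_{k-1,j} - phi_{kk} phi_{k-1,k-j},  j = 1..k-1.
Step k = 1:
  phi_11 = rho(1) = -0.4154.
Step k = 2:
  phi_22 = [rho(2) - phi_11 rho(1)] / [1 - phi_11 rho(1)] = [0.0042 - (-0.4154)(-0.4154)] / [1 - (-0.4154)(-0.4154)]
         = -0.16835716 / 0.82744284 = -0.203467.
  Update: phi_21 = phi_11 - phi_22 phi_11 = -0.4154 - (-0.203467)(-0.4154) = -0.49992.
Step k = 3:
  phi_33 = [rho(3) - phi_21 rho(2) - phi_22 rho(1)] / [1 - phi_21 rho(1) - phi_22 rho(2)]
    numerator   = 0.4211 - (-0.49992)(0.0042) - (-0.203467)(-0.4154) = 0.33867955
    denominator = 1 - (-0.49992)(-0.4154) - (-0.203467)(0.0042) = 0.79318774
  phi_33 = 0.33867955 / 0.79318774 = 0.427.
Therefore phi_{33} = 0.4270.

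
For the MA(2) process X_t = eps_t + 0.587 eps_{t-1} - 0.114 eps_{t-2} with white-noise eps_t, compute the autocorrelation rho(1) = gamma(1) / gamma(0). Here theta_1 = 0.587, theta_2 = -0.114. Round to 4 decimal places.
\rho(1) = 0.3831

For an MA(q) process with theta_0 = 1, the autocovariance is
  gamma(k) = sigma^2 * sum_{i=0..q-k} theta_i * theta_{i+k},
and rho(k) = gamma(k) / gamma(0). Sigma^2 cancels.
  numerator   = (1)*(0.587) + (0.587)*(-0.114) = 0.520082.
  denominator = (1)^2 + (0.587)^2 + (-0.114)^2 = 1.357565.
  rho(1) = 0.520082 / 1.357565 = 0.3831.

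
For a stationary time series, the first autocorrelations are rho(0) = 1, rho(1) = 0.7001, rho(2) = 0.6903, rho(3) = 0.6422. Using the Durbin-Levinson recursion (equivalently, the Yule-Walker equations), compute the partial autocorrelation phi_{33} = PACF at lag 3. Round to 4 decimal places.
\phi_{33} = 0.1711

The PACF at lag k is phi_{kk}, the last component of the solution
to the Yule-Walker system G_k phi = r_k where
  (G_k)_{ij} = rho(|i - j|), (r_k)_i = rho(i), i,j = 1..k.
Equivalently, Durbin-Levinson gives phi_{kk} iteratively:
  phi_{11} = rho(1)
  phi_{kk} = [rho(k) - sum_{j=1..k-1} phi_{k-1,j} rho(k-j)]
            / [1 - sum_{j=1..k-1} phi_{k-1,j} rho(j)],
  phi_{k,j} = phi_{k-1,j} - phi_{kk} phi_{k-1,k-j},  j = 1..k-1.
Step k = 1:
  phi_11 = rho(1) = 0.7001.
Step k = 2:
  phi_22 = [rho(2) - phi_11 rho(1)] / [1 - phi_11 rho(1)] = [0.6903 - (0.7001)(0.7001)] / [1 - (0.7001)(0.7001)]
         = 0.20015999 / 0.50985999 = 0.392578.
  Update: phi_21 = phi_11 - phi_22 phi_11 = 0.7001 - (0.392578)(0.7001) = 0.425256.
Step k = 3:
  phi_33 = [rho(3) - phi_21 rho(2) - phi_22 rho(1)] / [1 - phi_21 rho(1) - phi_22 rho(2)]
    numerator   = 0.6422 - (0.425256)(0.6903) - (0.392578)(0.7001) = 0.07380175
    denominator = 1 - (0.425256)(0.7001) - (0.392578)(0.6903) = 0.43128151
  phi_33 = 0.07380175 / 0.43128151 = 0.1711.
Therefore phi_{33} = 0.1711.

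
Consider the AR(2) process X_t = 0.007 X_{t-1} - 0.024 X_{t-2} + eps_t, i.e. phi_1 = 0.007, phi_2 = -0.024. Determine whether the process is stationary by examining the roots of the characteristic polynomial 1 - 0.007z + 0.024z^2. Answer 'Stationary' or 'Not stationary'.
\text{Stationary}

The AR(p) characteristic polynomial is P(z) = 1 - 0.007z + 0.024z^2.
Stationarity requires all roots to lie outside the unit circle, i.e. |z| > 1 for every root.
Set 1 + (-0.007) z + (0.024) z^2 = 0, i.e. a z^2 + b z + c = 0 with a = 0.024, b = -0.007, c = 1.
Discriminant D = b^2 - 4ac = (-0.007)^2 - 4*(0.024)*1 = 0.000049 - (0.096) = -0.095951.
D < 0, so the roots are the complex-conjugate pair z = (-b +/- i sqrt(-D)) / (2a) = 0.1458 +/- 6.4533i.
For a conjugate pair |z|^2 = z * conj(z) = (product of roots) = c/a = 1/(0.024) = 41.666667, so |z| = sqrt(41.666667) = 6.455 for both roots.
Moduli of all roots: 6.4550, 6.4550.
All moduli strictly greater than 1? Yes.
Verdict: Stationary.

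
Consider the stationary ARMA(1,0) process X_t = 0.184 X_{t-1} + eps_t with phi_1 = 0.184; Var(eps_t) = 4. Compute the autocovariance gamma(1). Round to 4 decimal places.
\gamma(1) = 0.7618

Multiply the model equation by X_{t-k} and take expectations. With theta_0 = psi_0 = 1 and psi_j the MA(infinity) weights, this gives
  gamma(k) - sum_i phi_i gamma(k-i) = c_k,
  c_k = sigma^2 * sum_{j=k..q} theta_j psi_{j-k}   (c_k = 0 for k > q),
using gamma(-m) = gamma(m).
Pure AR (q = 0): c_0 = sigma^2 = 4, c_k = 0 for k >= 1.
Equations for k = 0 and k = 1 (AR order 1):
  gamma(0) = phi_1 gamma(1) + c_0
  gamma(1) = phi_1 gamma(0) + c_1
Substituting the second into the first: gamma(0) (1 - phi_1^2) = c_0 + phi_1 c_1, so
  gamma(0) = c_0 / (1 - phi_1^2) = 4 / (1 - (0.184)^2) = 4 / 0.966144 = 4.14017.
  gamma(1) = phi_1 gamma(0) = (0.184)(4.14017) = 0.761791.
Therefore gamma(1) = 0.7618 (to 4 decimal places).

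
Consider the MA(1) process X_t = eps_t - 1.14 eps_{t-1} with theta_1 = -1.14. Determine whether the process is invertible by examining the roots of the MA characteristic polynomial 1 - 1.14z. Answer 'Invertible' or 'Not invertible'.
\text{Not invertible}

The MA(q) characteristic polynomial is P(z) = 1 - 1.14z.
Invertibility requires all roots to lie outside the unit circle, i.e. |z| > 1 for every root.
This is linear in z: 1 + (-1.14) z = 0  =>  z = -1/(-1.14) = 0.877193,  |z| = 0.877193.
Moduli of all roots: 0.8772.
All moduli strictly greater than 1? No.
Verdict: Not invertible.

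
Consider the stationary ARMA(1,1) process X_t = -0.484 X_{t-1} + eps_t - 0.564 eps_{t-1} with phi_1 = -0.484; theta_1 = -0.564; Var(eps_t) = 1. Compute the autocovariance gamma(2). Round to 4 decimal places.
\gamma(2) = 0.8432

Multiply the model equation by X_{t-k} and take expectations. With theta_0 = psi_0 = 1 and psi_j the MA(infinity) weights, this gives
  gamma(k) - sum_i phi_i gamma(k-i) = c_k,
  c_k = sigma^2 * sum_{j=k..q} theta_j psi_{j-k}   (c_k = 0 for k > q),
using gamma(-m) = gamma(m).
psi-weights needed (psi_j = theta_j + sum_i phi_i psi_{j-i}):
  psi_1 = theta_1 + phi_1 = -0.564 + (-0.484) = -1.048
Right-hand sides:
  c_0 = sigma^2 (1 + theta_1 psi_1) = 1 * (1 + (-0.564)(-1.048)) = 1 * 1.591072 = 1.591072
  c_1 = sigma^2 theta_1 = 1 * (-0.564) = -0.564
  c_2 = 0
Equations for k = 0 and k = 1 (AR order 1):
  gamma(0) = phi_1 gamma(1) + c_0
  gamma(1) = phi_1 gamma(0) + c_1
Substituting the second into the first: gamma(0) (1 - phi_1^2) = c_0 + phi_1 c_1, so
  gamma(0) = (c_0 + phi_1 c_1) / (1 - phi_1^2) = (1.591072 + (-0.484)(-0.564)) / (1 - (-0.484)^2) = 1.864048 / 0.765744 = 2.434297.
  gamma(1) = phi_1 gamma(0) + c_1 = (-0.484)(2.434297) + (-0.564) = -1.7422.
For k = 2 (> q): gamma(2) = phi_1 gamma(1) = (-0.484)(-1.7422) = 0.843225.
Therefore gamma(2) = 0.8432 (to 4 decimal places).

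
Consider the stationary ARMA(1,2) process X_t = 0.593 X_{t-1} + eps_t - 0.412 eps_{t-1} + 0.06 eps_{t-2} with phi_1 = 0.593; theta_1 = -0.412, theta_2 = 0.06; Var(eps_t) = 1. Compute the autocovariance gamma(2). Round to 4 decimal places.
\gamma(2) = 0.2005

Multiply the model equation by X_{t-k} and take expectations. With theta_0 = psi_0 = 1 and psi_j the MA(infinity) weights, this gives
  gamma(k) - sum_i phi_i gamma(k-i) = c_k,
  c_k = sigma^2 * sum_{j=k..q} theta_j psi_{j-k}   (c_k = 0 for k > q),
using gamma(-m) = gamma(m).
psi-weights needed (psi_j = theta_j + sum_i phi_i psi_{j-i}):
  psi_1 = theta_1 + phi_1 = -0.412 + (0.593) = 0.181
  psi_2 = theta_2 + phi_1 psi_1 = 0.06 + (0.593)(0.181) = 0.167333
Right-hand sides:
  c_0 = sigma^2 (1 + theta_1 psi_1 + theta_2 psi_2) = 1 * (1 + (-0.412)(0.181) + (0.06)(0.167333)) = 1 * 0.935468 = 0.935468
  c_1 = sigma^2 (theta_1 + theta_2 psi_1) = 1 * (-0.412 + (0.06)(0.181)) = -0.40114
  c_2 = sigma^2 theta_2 = 1 * (0.06) = 0.06
Equations for k = 0 and k = 1 (AR order 1):
  gamma(0) = phi_1 gamma(1) + c_0
  gamma(1) = phi_1 gamma(0) + c_1
Substituting the second into the first: gamma(0) (1 - phi_1^2) = c_0 + phi_1 c_1, so
  gamma(0) = (c_0 + phi_1 c_1) / (1 - phi_1^2) = (0.935468 + (0.593)(-0.40114)) / (1 - (0.593)^2) = 0.697592 / 0.648351 = 1.075948.
  gamma(1) = phi_1 gamma(0) + c_1 = (0.593)(1.075948) + (-0.40114) = 0.236897.
For k = 2: gamma(2) = phi_1 gamma(1) + c_2
  = (0.593)(0.236897) + (0.06) = 0.20048.
Therefore gamma(2) = 0.2005 (to 4 decimal places).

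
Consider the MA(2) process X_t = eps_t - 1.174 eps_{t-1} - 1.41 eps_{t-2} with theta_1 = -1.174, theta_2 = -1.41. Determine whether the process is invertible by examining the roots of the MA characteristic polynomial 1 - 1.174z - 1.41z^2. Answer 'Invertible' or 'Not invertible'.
\text{Not invertible}

The MA(q) characteristic polynomial is P(z) = 1 - 1.174z - 1.41z^2.
Invertibility requires all roots to lie outside the unit circle, i.e. |z| > 1 for every root.
Set 1 + (-1.174) z + (-1.41) z^2 = 0, i.e. a z^2 + b z + c = 0 with a = -1.41, b = -1.174, c = 1.
Discriminant D = b^2 - 4ac = (-1.174)^2 - 4*(-1.41)*1 = 1.378276 - (-5.64) = 7.018276.
D >= 0, so the roots are real: z = (-b +/- sqrt(D)) / (2a) = (1.174 +/- 2.649203) / (-2.82).
  z_1 = (1.174 + 2.649203) / (-2.82) = -1.3557,   |z_1| = 1.3557.
  z_2 = (1.174 - 2.649203) / (-2.82) = 0.5231,   |z_2| = 0.5231.
Moduli of all roots: 1.3557, 0.5231.
All moduli strictly greater than 1? No.
Verdict: Not invertible.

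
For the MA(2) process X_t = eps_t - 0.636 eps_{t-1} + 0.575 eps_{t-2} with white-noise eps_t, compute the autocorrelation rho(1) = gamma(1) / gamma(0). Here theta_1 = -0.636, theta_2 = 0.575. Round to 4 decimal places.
\rho(1) = -0.5773

For an MA(q) process with theta_0 = 1, the autocovariance is
  gamma(k) = sigma^2 * sum_{i=0..q-k} theta_i * theta_{i+k},
and rho(k) = gamma(k) / gamma(0). Sigma^2 cancels.
  numerator   = (1)*(-0.636) + (-0.636)*(0.575) = -1.0017.
  denominator = (1)^2 + (-0.636)^2 + (0.575)^2 = 1.735121.
  rho(1) = -1.0017 / 1.735121 = -0.5773.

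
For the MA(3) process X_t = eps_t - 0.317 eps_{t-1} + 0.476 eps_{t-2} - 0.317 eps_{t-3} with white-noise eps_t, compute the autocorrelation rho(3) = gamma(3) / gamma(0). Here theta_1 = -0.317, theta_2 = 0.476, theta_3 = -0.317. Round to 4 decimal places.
\rho(3) = -0.2221

For an MA(q) process with theta_0 = 1, the autocovariance is
  gamma(k) = sigma^2 * sum_{i=0..q-k} theta_i * theta_{i+k},
and rho(k) = gamma(k) / gamma(0). Sigma^2 cancels.
  numerator   = (1)*(-0.317) = -0.317.
  denominator = (1)^2 + (-0.317)^2 + (0.476)^2 + (-0.317)^2 = 1.427554.
  rho(3) = -0.317 / 1.427554 = -0.2221.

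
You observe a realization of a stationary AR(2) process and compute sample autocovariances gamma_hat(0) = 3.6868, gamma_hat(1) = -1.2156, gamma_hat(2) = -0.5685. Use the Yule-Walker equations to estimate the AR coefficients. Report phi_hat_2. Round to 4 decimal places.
\hat\phi_{2} = -0.2950

The Yule-Walker equations for an AR(p) process read, in matrix form,
  Gamma_p phi = r_p,   with   (Gamma_p)_{ij} = gamma(|i - j|),
                       (r_p)_i = gamma(i),   i,j = 1..p.
Substitute the sample gammas (Toeplitz matrix and right-hand side of size 2):
  Gamma_p = [[3.6868, -1.2156], [-1.2156, 3.6868]]
  r_p     = [-1.2156, -0.5685]
Written out:
  3.6868 phi_1 - 1.2156 phi_2 = -1.2156
  -1.2156 phi_1 + 3.6868 phi_2 = -0.5685
Solve by Cramer's rule:
  det = gamma(0)^2 - gamma(1)^2 = (3.6868)^2 - (-1.2156)^2 = 13.59249424 - 1.47768336 = 12.11481088
  phi_hat_1 = [gamma(1) gamma(0) - gamma(1) gamma(2)] / det = [(-1.2156)(3.6868) - (-1.2156)(-0.5685)] / 12.11481088 = -5.17274268 / 12.11481088 = -0.427
  phi_hat_2 = [gamma(0) gamma(2) - gamma(1)^2] / det = [(3.6868)(-0.5685) - (-1.2156)^2] / 12.11481088 = -3.57362916 / 12.11481088 = -0.295
So phi_hat = [-0.4270, -0.2950].
Therefore phi_hat_2 = -0.2950.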